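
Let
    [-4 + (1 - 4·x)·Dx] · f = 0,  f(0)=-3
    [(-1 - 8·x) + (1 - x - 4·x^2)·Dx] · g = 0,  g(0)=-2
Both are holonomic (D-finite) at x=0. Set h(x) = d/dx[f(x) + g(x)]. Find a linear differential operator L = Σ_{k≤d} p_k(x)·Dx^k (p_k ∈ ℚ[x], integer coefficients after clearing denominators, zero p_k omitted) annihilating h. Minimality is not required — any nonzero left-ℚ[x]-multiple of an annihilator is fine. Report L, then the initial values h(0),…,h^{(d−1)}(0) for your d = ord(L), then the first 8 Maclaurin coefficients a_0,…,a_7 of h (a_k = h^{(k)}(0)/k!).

L = (264 - 384·x + 6912·x^2 - 6144·x^3 + 6144·x^4) + (-21 - 264·x - 96·x^2 + 4608·x^3 - 5376·x^4 + 6144·x^5)·Dx + (-1 + 41·x - 228·x^2 + 288·x^3 + 256·x^4 - 768·x^5 + 1024·x^6)·Dx^2  (order 2).
h: a_k = -14, -116, -630, -3304, -16010, -75900, -350238, -1591504, …
ICs: h(0) = -14, h′(0) = -116.

f: a_k = -3, -12, -48, -192, -768, -3072, -12288, -49152, …
g: a_k = -2, -2, -10, -18, -58, -130, -362, -882, …
f+g: L₀ = lclm(L_f,L_g), ord ≤ 1+1.
h₀' ⇒ L via d/dx closure of L₀.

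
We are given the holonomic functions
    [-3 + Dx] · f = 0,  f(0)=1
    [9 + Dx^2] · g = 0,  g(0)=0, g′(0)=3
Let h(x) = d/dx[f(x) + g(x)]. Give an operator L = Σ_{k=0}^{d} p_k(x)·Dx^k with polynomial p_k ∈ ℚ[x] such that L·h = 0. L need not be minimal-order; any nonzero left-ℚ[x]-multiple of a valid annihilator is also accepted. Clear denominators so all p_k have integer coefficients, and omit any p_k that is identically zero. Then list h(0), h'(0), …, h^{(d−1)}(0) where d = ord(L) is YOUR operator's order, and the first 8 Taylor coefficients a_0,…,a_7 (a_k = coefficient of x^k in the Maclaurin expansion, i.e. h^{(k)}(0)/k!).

L = 27 - 9·Dx + 3·Dx^2 - Dx^3  (order 3).
h: a_k = 6, 9, 0, 27/2, 81/4, 243/40, 0, 729/560, …
ICs: h(0) = 6, h′(0) = 9, h′′(0) = 0.

f: a_k = 1, 3, 9/2, 9/2, 27/8, 81/40, 81/80, 243/560, …
g: a_k = 0, 3, 0, -9/2, 0, 81/40, 0, -243/560, …
Weyl lclm of L_f,L_g ⇒ L₀ (ord ≤ 3).
Derive L from L₀ (diff closure).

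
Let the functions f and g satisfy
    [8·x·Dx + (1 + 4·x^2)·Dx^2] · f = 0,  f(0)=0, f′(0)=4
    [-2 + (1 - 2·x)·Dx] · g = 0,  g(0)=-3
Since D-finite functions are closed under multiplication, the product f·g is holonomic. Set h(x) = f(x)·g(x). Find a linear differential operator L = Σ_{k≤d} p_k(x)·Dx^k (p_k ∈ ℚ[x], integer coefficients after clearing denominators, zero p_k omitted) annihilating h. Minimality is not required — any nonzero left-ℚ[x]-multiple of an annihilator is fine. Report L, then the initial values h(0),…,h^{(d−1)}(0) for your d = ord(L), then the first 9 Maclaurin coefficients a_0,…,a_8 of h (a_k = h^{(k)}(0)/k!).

f: a_k = 0, 4, 0, -16/3, 0, 64/5, 0, -256/7, 0, …
g: a_k = -3, -6, -12, -24, -48, -96, -192, -384, -768, …
h₀=f·g: eliminate ⇒ L₀, order ≤ 2·1.
L = 16·x + (4 - 8·x + 32·x^2)·Dx + (-1 + 2·x - 4·x^2 + 8·x^3)·Dx^2  (order 2).
h: a_k = 0, -12, -24, -32, -64, -832/5, -1664/5, -19456/35, -38912/35, …
ICs: h(0) = 0, h′(0) = -12.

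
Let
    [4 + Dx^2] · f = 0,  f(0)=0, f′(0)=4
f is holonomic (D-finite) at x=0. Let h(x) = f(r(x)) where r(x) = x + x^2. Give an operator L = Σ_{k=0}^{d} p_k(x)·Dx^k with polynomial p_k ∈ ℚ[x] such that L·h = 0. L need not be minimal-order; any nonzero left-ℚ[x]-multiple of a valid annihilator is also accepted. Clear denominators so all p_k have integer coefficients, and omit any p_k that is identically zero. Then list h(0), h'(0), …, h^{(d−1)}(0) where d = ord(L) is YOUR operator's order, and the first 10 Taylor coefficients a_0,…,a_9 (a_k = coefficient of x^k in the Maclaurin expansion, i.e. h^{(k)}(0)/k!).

f: a_k = 0, 4, 0, -8/3, 0, 8/15, 0, -16/315, 0, 8/2835, …
Change of var in L_f (x↦r) gives L₀.
L = (4 + 24·x + 48·x^2 + 32·x^3) - 2·Dx + (1 + 2·x)·Dx^2  (order 2).
h: a_k = 0, 4, 4, -8/3, -8, -112/15, 0, 1664/315, 224/45, 4544/2835, …
ICs: h(0) = 0, h′(0) = 4.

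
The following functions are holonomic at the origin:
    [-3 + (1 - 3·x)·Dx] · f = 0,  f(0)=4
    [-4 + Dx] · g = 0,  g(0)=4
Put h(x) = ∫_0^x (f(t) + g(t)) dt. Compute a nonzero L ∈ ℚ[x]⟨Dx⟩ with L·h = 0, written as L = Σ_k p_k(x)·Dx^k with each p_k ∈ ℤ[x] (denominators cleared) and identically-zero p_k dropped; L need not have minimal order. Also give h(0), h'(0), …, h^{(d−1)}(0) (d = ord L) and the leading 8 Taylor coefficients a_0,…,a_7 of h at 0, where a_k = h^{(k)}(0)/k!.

f: a_k = 4, 12, 36, 108, 324, 972, 2916, 8748, …
g: a_k = 4, 16, 32, 128/3, 128/3, 512/15, 1024/45, 4096/315, …
Sum ⇒ L₀ = lclm(L_f,L_g) in ℚ(x)⟨Dx⟩.
h=∫h₀ ⇒ L = L₀·Dx.
L = (-24 - 144·x)·Dx + (2 + 96·x - 144·x^2)·Dx^2 + (1 - 15·x + 36·x^2)·Dx^3  (order 3).
h: a_k = 0, 8, 14, 68/3, 113/3, 220/3, 7546/45, 18892/45, …
ICs: h(0) = 0, h′(0) = 8, h′′(0) = 28.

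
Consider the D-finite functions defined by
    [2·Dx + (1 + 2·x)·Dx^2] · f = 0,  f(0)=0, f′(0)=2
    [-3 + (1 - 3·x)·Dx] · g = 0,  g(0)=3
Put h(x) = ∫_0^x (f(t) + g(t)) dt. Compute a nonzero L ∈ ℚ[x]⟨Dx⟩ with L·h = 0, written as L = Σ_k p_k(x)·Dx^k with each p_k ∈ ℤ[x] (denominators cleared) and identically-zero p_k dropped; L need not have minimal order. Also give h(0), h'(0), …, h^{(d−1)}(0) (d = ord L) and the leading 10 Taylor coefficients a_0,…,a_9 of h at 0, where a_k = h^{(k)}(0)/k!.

f: a_k = 0, 2, -2, 8/3, -4, 32/5, -32/3, 128/7, -32, 512/9, …
g: a_k = 3, 9, 27, 81, 243, 729, 2187, 6561, 19683, 59049, …
Sum ⇒ L₀ = lclm(L_f,L_g) in ℚ(x)⟨Dx⟩.
h=∫₀ˣh₀: take L = L₀·Dx.
L = (-78 - 36·x)·Dx^2 + (-23 - 132·x - 72·x^2)·Dx^3 + (4 - x - 27·x^2 - 18·x^3)·Dx^4  (order 4).
h: a_k = 0, 3, 11/2, 25/3, 251/12, 239/5, 3677/30, 6529/21, 46055/56, 19651/9, …
ICs: h(0) = 0, h′(0) = 3, h′′(0) = 11, h′′′(0) = 50.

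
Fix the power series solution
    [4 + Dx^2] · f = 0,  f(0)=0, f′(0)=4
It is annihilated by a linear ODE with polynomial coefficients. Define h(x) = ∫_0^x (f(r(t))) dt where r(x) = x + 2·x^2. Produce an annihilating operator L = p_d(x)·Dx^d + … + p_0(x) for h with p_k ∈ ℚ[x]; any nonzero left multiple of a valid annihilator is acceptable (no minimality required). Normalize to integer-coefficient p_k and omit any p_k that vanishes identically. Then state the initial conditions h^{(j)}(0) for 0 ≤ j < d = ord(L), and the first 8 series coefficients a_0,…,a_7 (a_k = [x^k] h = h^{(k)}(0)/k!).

f: a_k = 0, 4, 0, -8/3, 0, 8/15, 0, -16/315, …
h₀=f(r): pull back L_f along r ⇒ L₀.
∫: right-multiply L₀ by Dx.
L = (4 + 48·x + 192·x^2 + 256·x^3)·Dx - 4·Dx^2 + (1 + 4·x)·Dx^3  (order 3).
h: a_k = 0, 0, 2, 8/3, -2/3, -16/5, -236/45, -16/7, …
ICs: h(0) = 0, h′(0) = 0, h′′(0) = 4.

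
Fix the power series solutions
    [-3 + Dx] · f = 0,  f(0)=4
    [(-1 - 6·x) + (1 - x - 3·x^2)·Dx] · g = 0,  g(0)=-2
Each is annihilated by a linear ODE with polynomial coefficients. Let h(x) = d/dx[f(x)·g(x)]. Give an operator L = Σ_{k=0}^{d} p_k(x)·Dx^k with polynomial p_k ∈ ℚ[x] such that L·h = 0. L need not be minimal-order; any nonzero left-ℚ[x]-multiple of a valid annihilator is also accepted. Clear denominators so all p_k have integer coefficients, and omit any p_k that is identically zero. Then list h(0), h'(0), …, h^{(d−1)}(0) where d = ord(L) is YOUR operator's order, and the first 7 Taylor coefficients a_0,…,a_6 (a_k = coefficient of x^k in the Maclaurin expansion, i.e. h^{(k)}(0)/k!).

f: a_k = 4, 12, 18, 18, 27/2, 81/10, 81/20, …
g: a_k = -2, -2, -8, -14, -38, -80, -194, …
h₀=f·g: eliminate ⇒ L₀, order ≤ 1·1.
Derive L from L₀ (diff closure).
L = (23 + 30·x - 45·x^2 - 54·x^3 + 81·x^4) + (-4 + x + 24·x^2 - 27·x^4)·Dx  (order 1).
h: a_k = -32, -184, -672, -2108, -6076, -84129/5, -225868/5, …
ICs: h(0) = -32.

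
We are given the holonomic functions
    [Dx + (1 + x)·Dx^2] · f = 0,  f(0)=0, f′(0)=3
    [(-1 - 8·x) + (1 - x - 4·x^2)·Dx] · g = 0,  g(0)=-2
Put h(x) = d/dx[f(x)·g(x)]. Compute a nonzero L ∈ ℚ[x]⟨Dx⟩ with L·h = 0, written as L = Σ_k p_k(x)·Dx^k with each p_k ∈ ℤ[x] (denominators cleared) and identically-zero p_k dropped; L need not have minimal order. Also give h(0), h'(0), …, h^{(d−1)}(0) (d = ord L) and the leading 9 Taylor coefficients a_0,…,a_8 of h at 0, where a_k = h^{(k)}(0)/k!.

L = (236 + 648·x + 576·x^2) + (25 + 277·x + 672·x^2 + 448·x^3)·Dx + (-9 - 16·x + 45·x^2 + 116·x^3 + 64·x^4)·Dx^2  (order 2).
h: a_k = -6, -6, -87, -158, -1567/2, -9411/5, -13179/2, -614714/35, -7511493/140, …
ICs: h(0) = -6, h′(0) = -6.

f: a_k = 0, 3, -3/2, 1, -3/4, 3/5, -1/2, 3/7, -3/8, …
g: a_k = -2, -2, -10, -18, -58, -130, -362, -882, -2330, …
L₀ := L_f ⊗_s L_g (sym. prod.), ord ≤ 2.
h=h₀': d/dx-closure on L₀ ⇒ L.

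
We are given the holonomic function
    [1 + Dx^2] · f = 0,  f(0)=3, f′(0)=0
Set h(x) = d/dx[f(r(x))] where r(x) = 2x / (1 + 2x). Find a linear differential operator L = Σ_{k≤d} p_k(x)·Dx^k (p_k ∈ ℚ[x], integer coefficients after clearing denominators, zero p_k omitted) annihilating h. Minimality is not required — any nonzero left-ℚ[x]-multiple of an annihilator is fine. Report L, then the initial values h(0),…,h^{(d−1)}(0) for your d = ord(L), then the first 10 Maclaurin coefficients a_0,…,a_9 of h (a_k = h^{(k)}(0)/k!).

L = (28 + 96·x + 96·x^2) + (12 + 72·x + 144·x^2 + 96·x^3)·Dx + (1 + 8·x + 24·x^2 + 32·x^3 + 16·x^4)·Dx^2  (order 2).
h: a_k = 0, -12, 72, -280, 880, -12008/5, 29232/5, -267184/21, 843936/35, -34084808/945, …
ICs: h(0) = 0, h′(0) = -12.

f: a_k = 3, 0, -3/2, 0, 1/8, 0, -1/240, 0, 1/13440, 0, …
Change of var in L_f (x↦r) gives L₀.
Differentiate: ansatz ord ≤ ord L₀ ⇒ L.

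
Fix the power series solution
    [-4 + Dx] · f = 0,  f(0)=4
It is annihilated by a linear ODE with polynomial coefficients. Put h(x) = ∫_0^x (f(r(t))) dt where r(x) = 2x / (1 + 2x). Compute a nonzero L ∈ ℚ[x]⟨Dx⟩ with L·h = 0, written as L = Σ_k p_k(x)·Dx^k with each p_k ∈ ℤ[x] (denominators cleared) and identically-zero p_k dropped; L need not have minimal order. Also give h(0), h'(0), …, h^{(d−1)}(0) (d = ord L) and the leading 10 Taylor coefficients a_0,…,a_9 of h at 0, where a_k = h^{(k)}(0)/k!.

f: a_k = 4, 16, 32, 128/3, 128/3, 512/15, 1024/45, 4096/315, 2048/315, 8192/2835, …
h₀=f(r): pull back L_f along r ⇒ L₀.
h=∫h₀ ⇒ L = L₀·Dx.
L = -8·Dx + (1 + 4·x + 4·x^2)·Dx^2  (order 2).
h: a_k = 0, 4, 16, 64/3, -32/3, -256/15, 1792/45, -11264/315, -4352/315, 323584/2835, …
ICs: h(0) = 0, h′(0) = 4.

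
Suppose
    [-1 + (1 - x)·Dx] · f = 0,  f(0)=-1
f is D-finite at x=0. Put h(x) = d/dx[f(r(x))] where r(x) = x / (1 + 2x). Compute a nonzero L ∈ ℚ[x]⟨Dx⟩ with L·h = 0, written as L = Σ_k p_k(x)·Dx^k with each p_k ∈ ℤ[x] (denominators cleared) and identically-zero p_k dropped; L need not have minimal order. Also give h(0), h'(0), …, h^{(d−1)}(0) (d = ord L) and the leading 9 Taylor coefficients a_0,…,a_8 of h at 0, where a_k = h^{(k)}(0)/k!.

L = -4 + (-2 - 2·x)·Dx  (order 1).
h: a_k = -1, 2, -3, 4, -5, 6, -7, 8, -9, …
ICs: h(0) = -1.

f: a_k = -1, -1, -1, -1, -1, -1, -1, -1, -1, …
Change of var in L_f (x↦r) gives L₀.
h₀' ⇒ L via d/dx closure of L₀.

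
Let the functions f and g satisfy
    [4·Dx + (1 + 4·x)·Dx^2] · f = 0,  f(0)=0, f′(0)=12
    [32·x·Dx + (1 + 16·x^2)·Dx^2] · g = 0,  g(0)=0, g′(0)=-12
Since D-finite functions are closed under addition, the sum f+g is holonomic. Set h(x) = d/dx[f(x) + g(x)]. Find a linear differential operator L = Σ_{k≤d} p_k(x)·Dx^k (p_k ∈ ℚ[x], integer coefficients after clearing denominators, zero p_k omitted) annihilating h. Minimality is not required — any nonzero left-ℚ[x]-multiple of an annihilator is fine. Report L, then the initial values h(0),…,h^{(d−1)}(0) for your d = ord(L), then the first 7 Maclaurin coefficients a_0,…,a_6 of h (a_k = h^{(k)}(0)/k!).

L = (-32 - 384·x + 1536·x^2 + 2048·x^3) + (-16 - 64·x + 3072·x^3 + 4096·x^4)·Dx + (-1 + 4·x + 32·x^2 + 128·x^3 + 768·x^4 + 1024·x^5)·Dx^2  (order 2).
h: a_k = 0, -48, 384, -768, 0, -12288, 98304, …
ICs: h(0) = 0, h′(0) = -48.

f: a_k = 0, 12, -24, 64, -192, 3072/5, -2048, …
g: a_k = 0, -12, 0, 64, 0, -3072/5, 0, …
L₀ := lclm(L_f,L_g); ord L₀ ≤ 2+2.
h₀' ⇒ L via d/dx closure of L₀.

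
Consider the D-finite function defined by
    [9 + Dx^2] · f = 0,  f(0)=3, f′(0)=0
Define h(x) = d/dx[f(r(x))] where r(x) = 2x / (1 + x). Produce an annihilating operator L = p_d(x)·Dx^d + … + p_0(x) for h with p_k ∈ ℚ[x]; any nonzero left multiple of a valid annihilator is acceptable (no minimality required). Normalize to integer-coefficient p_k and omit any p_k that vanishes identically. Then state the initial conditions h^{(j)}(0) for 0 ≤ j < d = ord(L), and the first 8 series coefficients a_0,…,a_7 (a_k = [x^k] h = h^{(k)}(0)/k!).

L = (42 + 12·x + 6·x^2) + (6 + 18·x + 18·x^2 + 6·x^3)·Dx + (1 + 4·x + 6·x^2 + 4·x^3 + x^4)·Dx^2  (order 2).
h: a_k = 0, -108, 324, 0, -2160, 34668/5, -61236/5, 74736/7, …
ICs: h(0) = 0, h′(0) = -108.

f: a_k = 3, 0, -27/2, 0, 81/8, 0, -243/80, 0, …
Substitute x→r, Dx→(1/r')Dx; clear ⇒ L₀.
h₀' ⇒ L via d/dx closure of L₀.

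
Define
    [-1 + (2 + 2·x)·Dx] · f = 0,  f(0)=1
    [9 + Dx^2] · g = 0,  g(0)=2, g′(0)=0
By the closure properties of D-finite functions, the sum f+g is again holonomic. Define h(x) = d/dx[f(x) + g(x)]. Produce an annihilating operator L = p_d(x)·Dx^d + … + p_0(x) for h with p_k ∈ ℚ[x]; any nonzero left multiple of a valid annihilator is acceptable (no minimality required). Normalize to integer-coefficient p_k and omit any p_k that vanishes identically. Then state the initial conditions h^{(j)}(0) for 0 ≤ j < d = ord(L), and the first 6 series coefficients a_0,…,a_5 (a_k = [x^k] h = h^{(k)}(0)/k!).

f: a_k = 1, 1/2, -1/8, 1/16, -5/128, 7/256, …
g: a_k = 2, 0, -9, 0, 27/4, 0, …
L₀ := lclm(L_f,L_g); ord L₀ ≤ 1+2.
h₀' ⇒ L via d/dx closure of L₀.
L = (-153 - 216·x - 108·x^2) + (-234 - 666·x - 648·x^2 - 216·x^3)·Dx + (-17 - 24·x - 12·x^2)·Dx^2 + (-26 - 74·x - 72·x^2 - 24·x^3)·Dx^3  (order 3).
h: a_k = 1/2, -73/4, 3/16, 859/32, 35/256, -31419/2560, …
ICs: h(0) = 1/2, h′(0) = -73/4, h′′(0) = 3/8.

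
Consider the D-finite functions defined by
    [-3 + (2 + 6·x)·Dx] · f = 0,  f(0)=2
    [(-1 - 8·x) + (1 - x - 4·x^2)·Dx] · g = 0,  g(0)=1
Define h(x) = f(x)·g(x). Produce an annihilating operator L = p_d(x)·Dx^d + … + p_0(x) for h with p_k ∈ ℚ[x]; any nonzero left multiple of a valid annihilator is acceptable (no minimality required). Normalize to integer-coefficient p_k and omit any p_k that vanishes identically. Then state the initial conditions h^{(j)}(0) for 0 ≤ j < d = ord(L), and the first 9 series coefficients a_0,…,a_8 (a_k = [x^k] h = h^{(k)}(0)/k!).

f: a_k = 2, 3, -9/4, 27/8, -405/64, 1701/128, -15309/512, 72171/1024, -2814669/16384, …
g: a_k = 1, 1, 5, 9, 29, 65, 181, 441, 1165, …
L₀ := L_f ⊗_s L_g (sym. prod.), ord ≤ 1.
L = (5 + 19·x + 36·x^2) + (-2 - 4·x + 14·x^2 + 24·x^3)·Dx  (order 1).
h: a_k = 2, 5, 43/4, 273/8, 4531/64, 28235/128, 242623/512, 1460937/1024, 51616067/16384, …
ICs: h(0) = 2.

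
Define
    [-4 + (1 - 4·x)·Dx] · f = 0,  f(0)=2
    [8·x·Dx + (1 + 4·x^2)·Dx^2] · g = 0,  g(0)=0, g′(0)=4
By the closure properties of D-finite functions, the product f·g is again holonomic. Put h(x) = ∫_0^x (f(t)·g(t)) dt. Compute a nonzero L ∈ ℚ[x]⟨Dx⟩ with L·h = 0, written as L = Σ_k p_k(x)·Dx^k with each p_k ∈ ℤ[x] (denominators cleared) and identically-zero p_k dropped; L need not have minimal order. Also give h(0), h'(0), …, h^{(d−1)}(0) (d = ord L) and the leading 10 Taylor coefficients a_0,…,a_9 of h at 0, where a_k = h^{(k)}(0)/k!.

f: a_k = 2, 8, 32, 128, 512, 2048, 8192, 32768, 131072, 524288, …
g: a_k = 0, 4, 0, -16/3, 0, 64/5, 0, -256/7, 0, 1024/9, …
h₀=f·g: eliminate ⇒ L₀, order ≤ 1·2.
h=∫h₀ ⇒ L = L₀·Dx.
L = 32·x·Dx + (8 - 8·x + 64·x^2)·Dx^2 + (-1 + 4·x - 4·x^2 + 16·x^3)·Dx^3  (order 3).
h: a_k = 0, 0, 4, 32/3, 88/3, 1408/15, 14272/45, 114176/105, 398656/105, 12756992/945, …
ICs: h(0) = 0, h′(0) = 0, h′′(0) = 8.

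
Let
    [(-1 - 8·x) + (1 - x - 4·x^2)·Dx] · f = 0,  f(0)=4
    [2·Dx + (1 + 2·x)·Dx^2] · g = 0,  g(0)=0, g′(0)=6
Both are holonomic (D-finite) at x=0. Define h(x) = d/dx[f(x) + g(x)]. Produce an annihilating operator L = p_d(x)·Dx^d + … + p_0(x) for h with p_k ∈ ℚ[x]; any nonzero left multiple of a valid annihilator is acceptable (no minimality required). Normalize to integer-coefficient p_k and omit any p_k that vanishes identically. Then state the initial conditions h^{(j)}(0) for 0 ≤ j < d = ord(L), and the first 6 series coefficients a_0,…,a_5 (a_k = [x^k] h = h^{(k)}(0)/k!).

f: a_k = 4, 4, 20, 36, 116, 260, …
g: a_k = 0, 6, -6, 8, -12, 96/5, …
L₀ := lclm(L_f,L_g); ord L₀ ≤ 1+2.
Derive L from L₀ (diff closure).
L = (94 + 644·x + 1664·x^2 + 1920·x^3 + 1536·x^4) + (23 + 324·x + 1448·x^2 + 3072·x^3 + 3904·x^4 + 2560·x^5)·Dx + (-6 - 35·x - 53·x^2 + 98·x^3 + 528·x^4 + 864·x^5 + 512·x^6)·Dx^2  (order 2).
h: a_k = 10, 28, 132, 416, 1396, 4152, …
ICs: h(0) = 10, h′(0) = 28.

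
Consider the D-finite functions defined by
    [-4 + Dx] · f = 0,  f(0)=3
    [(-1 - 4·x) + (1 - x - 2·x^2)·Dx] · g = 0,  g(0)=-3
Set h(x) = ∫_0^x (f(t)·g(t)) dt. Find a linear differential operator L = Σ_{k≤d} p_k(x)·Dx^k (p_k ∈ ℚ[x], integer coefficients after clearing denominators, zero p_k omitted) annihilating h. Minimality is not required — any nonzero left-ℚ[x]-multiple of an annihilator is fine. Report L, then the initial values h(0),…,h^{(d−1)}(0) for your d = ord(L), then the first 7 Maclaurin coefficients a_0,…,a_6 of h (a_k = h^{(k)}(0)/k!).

f: a_k = 3, 12, 24, 32, 32, 128/5, 256/15, …
g: a_k = -3, -3, -9, -15, -33, -63, -129, …
f·g: L₀ = L_f ⊗_s L_g, ord ≤ 1·1.
∫: right-multiply L₀ by Dx.
L = (5 - 8·x^2)·Dx + (-1 + x + 2·x^2)·Dx^2  (order 2).
h: a_k = 0, -9, -45/2, -45, -321/4, -687/5, -2343/10, …
ICs: h(0) = 0, h′(0) = -9.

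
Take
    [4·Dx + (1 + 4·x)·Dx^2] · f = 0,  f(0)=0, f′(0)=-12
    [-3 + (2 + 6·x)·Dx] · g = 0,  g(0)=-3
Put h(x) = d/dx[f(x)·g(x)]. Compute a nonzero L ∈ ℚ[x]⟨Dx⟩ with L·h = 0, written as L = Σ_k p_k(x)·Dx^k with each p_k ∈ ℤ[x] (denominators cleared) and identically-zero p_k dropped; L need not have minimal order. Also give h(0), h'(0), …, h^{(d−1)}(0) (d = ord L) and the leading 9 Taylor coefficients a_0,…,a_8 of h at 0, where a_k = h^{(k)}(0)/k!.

f: a_k = 0, -12, 24, -64, 192, -3072/5, 2048, -49152/7, 24576, …
g: a_k = -3, -9/2, 27/8, -81/16, 1215/128, -5103/256, 45927/1024, -216513/2048, 8444007/32768, …
h₀=f·g: eliminate ⇒ L₀, order ≤ 2·1.
h₀' ⇒ L via d/dx closure of L₀.
L = (-33 + 72·x + 432·x^2) + (-4 + 324·x + 2160·x^2 + 3456·x^3)·Dx + (4 + 88·x + 612·x^2 + 1728·x^3 + 1728·x^4)·Dx^2  (order 2).
h: a_k = 36, -36, 261/2, -585, 84447/32, -1862577/160, 64327689/1280, -477829467/2240, 51261997653/57344, …
ICs: h(0) = 36, h′(0) = -36.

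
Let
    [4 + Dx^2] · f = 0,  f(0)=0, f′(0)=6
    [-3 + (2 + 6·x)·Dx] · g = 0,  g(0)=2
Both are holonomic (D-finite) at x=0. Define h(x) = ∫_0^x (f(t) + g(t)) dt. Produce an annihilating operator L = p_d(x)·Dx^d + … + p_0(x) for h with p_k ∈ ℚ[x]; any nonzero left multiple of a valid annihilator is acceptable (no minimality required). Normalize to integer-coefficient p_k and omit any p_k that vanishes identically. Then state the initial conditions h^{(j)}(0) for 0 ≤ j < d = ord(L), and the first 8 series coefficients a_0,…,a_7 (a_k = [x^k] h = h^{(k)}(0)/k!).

L = (-516 - 1152·x - 1728·x^2)·Dx + (56 + 936·x + 3456·x^2 + 3456·x^3)·Dx^2 + (-129 - 288·x - 432·x^2)·Dx^3 + (14 + 234·x + 864·x^2 + 864·x^3)·Dx^4  (order 4).
h: a_k = 0, 2, 9/2, -3/4, -5/32, -81/64, 9017/3840, -2187/512, …
ICs: h(0) = 0, h′(0) = 2, h′′(0) = 9, h′′′(0) = -9/2.

f: a_k = 0, 6, 0, -4, 0, 4/5, 0, -8/105, …
g: a_k = 2, 3, -9/4, 27/8, -405/64, 1701/128, -15309/512, 72171/1024, …
h₀=f+g: left-lcm gives L₀, ord ≤ 3.
Integrate: L := L₀·Dx.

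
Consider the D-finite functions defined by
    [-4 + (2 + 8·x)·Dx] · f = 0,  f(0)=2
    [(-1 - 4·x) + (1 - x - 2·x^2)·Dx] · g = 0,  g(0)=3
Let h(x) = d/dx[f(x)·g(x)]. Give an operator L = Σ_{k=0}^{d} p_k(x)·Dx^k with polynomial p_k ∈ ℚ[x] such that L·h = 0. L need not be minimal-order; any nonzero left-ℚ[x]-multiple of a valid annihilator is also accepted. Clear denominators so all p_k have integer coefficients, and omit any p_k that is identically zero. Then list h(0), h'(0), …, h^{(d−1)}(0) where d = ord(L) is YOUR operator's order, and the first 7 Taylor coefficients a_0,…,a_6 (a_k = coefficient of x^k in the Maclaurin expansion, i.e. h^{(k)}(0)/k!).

L = (2 + 32·x + 84·x^2 + 80·x^3 + 80·x^4) + (-1 - 5·x - 4·x^2 + 8·x^3 + 40·x^4 + 32·x^5)·Dx  (order 1).
h: a_k = 18, 36, 234, 216, 1890, -108, 16254, …
ICs: h(0) = 18.

f: a_k = 2, 4, -4, 8, -20, 56, -168, …
g: a_k = 3, 3, 9, 15, 33, 63, 129, …
Product ⇒ symmetric product L₀, ord ≤ 1.
Differentiate: ansatz ord ≤ ord L₀ ⇒ L.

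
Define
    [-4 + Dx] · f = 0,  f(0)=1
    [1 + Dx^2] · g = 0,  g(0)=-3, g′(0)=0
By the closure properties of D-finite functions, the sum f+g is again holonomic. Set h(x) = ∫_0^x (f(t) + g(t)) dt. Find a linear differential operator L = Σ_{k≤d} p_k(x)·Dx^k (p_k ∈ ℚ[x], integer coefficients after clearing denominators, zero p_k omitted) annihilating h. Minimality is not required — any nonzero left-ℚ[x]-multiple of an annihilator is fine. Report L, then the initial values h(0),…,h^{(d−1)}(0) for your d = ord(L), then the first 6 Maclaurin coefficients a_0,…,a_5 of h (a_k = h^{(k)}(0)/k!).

L = -4·Dx + Dx^2 - 4·Dx^3 + Dx^4  (order 4).
h: a_k = 0, -2, 2, 19/6, 8/3, 253/120, …
ICs: h(0) = 0, h′(0) = -2, h′′(0) = 4, h′′′(0) = 19.

f: a_k = 1, 4, 8, 32/3, 32/3, 128/15, …
g: a_k = -3, 0, 3/2, 0, -1/8, 0, …
L₀ := lclm(L_f,L_g); ord L₀ ≤ 1+2.
Integrate: L := L₀·Dx.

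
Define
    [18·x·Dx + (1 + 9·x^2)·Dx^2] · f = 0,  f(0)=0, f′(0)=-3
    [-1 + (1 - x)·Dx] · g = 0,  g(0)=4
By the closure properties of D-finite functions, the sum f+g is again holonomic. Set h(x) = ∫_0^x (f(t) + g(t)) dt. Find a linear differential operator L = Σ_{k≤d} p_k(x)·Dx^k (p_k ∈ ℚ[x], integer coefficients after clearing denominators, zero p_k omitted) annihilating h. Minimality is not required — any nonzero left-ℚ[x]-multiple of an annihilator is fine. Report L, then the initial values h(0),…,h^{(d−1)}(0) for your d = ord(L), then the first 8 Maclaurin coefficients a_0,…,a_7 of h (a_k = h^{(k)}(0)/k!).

L = (18 - 72·x - 486·x^2)·Dx^2 + (-12 + 18·x + 180·x^2 - 486·x^3)·Dx^3 + (1 + 8·x + 72·x^3 - 81·x^4)·Dx^4  (order 4).
h: a_k = 0, 4, 1/2, 4/3, 13/4, 4/5, -223/30, 4/7, …
ICs: h(0) = 0, h′(0) = 4, h′′(0) = 1, h′′′(0) = 8.

f: a_k = 0, -3, 0, 9, 0, -243/5, 0, 2187/7, …
g: a_k = 4, 4, 4, 4, 4, 4, 4, 4, …
L₀ := lclm(L_f,L_g); ord L₀ ≤ 2+1.
∫: right-multiply L₀ by Dx.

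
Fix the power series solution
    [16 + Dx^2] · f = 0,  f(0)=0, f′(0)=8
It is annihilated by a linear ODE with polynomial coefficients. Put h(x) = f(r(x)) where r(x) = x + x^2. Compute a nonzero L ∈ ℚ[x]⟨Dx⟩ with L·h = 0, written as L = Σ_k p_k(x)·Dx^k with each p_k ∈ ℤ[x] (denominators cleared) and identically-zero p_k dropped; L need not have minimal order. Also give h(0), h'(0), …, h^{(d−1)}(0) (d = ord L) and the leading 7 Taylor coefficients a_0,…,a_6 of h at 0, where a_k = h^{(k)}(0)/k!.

f: a_k = 0, 8, 0, -64/3, 0, 256/15, 0, …
Substitute x→r, Dx→(1/r')Dx; clear ⇒ L₀.
L = (16 + 96·x + 192·x^2 + 128·x^3) - 2·Dx + (1 + 2·x)·Dx^2  (order 2).
h: a_k = 0, 8, 8, -64/3, -64, -704/15, 64, …
ICs: h(0) = 0, h′(0) = 8.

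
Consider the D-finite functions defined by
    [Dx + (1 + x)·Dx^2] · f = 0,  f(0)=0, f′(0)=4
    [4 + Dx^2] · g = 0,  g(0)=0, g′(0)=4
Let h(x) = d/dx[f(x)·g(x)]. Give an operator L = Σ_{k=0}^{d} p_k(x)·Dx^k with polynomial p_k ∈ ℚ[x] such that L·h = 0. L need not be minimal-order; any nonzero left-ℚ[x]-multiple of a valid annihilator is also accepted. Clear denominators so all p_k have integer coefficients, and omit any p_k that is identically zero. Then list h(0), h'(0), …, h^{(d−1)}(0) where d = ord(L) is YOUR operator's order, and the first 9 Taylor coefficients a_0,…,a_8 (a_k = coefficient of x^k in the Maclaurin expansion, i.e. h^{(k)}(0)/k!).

L = (-56 + 896·x + 4416·x^2 + 8064·x^3 + 7136·x^4 + 3072·x^5 + 512·x^6) + (72 + 776·x + 2080·x^2 + 2400·x^3 + 1280·x^4 + 256·x^5)·Dx + (70 + 824·x + 2780·x^2 + 4416·x^3 + 3664·x^4 + 1536·x^5 + 256·x^6)·Dx^2 + (18 + 194·x + 520·x^2 + 600·x^3 + 320·x^4 + 64·x^5)·Dx^3 + (21 + 150·x + 419·x^2 + 600·x^3 + 470·x^4 + 192·x^5 + 32·x^6)·Dx^4  (order 4).
h: a_k = 0, 32, -24, -64/3, 20/3, 32/3, -112/15, 1664/315, -206/35, …
ICs: h(0) = 0, h′(0) = 32, h′′(0) = -48, h′′′(0) = -128.

f: a_k = 0, 4, -2, 4/3, -1, 4/5, -2/3, 4/7, -1/2, …
g: a_k = 0, 4, 0, -8/3, 0, 8/15, 0, -16/315, 0, …
Product ⇒ symmetric product L₀, ord ≤ 4.
h₀' ⇒ L via d/dx closure of L₀.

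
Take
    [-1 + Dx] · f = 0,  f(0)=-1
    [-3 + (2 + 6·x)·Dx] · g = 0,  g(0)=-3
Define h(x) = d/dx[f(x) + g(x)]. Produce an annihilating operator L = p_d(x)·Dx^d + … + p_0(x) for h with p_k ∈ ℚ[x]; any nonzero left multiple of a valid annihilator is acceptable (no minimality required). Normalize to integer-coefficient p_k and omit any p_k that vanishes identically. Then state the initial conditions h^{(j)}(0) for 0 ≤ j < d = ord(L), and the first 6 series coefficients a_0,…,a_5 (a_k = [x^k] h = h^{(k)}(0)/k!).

f: a_k = -1, -1, -1/2, -1/6, -1/24, -1/120, …
g: a_k = -3, -9/2, 27/8, -81/16, 1215/128, -5103/256, …
h₀=f+g: left-lcm gives L₀, ord ≤ 2.
h=h₀': d/dx-closure on L₀ ⇒ L.
L = (-33 - 18·x) + (23 - 24·x - 36·x^2)·Dx + (10 + 42·x + 36·x^2)·Dx^2  (order 2).
h: a_k = -11/2, 23/4, -251/16, 3629/96, -76577/768, 2066651/7680, …
ICs: h(0) = -11/2, h′(0) = 23/4.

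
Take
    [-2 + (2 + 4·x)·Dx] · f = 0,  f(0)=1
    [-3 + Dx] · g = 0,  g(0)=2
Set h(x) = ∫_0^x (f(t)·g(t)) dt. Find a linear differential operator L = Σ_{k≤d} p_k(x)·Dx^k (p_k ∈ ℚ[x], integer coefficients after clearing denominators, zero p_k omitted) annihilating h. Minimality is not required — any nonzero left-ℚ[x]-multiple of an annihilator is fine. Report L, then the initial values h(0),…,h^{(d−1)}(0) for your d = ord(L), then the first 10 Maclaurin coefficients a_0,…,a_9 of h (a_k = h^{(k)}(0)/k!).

L = (-4 - 6·x)·Dx + (1 + 2·x)·Dx^2  (order 2).
h: a_k = 0, 2, 4, 14/3, 4, 13/5, 22/15, 3/5, 12/35, -13/420, …
ICs: h(0) = 0, h′(0) = 2.

f: a_k = 1, 1, -1/2, 1/2, -5/8, 7/8, -21/16, 33/16, -429/128, 715/128, …
g: a_k = 2, 6, 9, 9, 27/4, 81/20, 81/40, 243/280, 729/2240, 243/2240, …
f·g: L₀ = L_f ⊗_s L_g, ord ≤ 1·1.
h=∫h₀ ⇒ L = L₀·Dx.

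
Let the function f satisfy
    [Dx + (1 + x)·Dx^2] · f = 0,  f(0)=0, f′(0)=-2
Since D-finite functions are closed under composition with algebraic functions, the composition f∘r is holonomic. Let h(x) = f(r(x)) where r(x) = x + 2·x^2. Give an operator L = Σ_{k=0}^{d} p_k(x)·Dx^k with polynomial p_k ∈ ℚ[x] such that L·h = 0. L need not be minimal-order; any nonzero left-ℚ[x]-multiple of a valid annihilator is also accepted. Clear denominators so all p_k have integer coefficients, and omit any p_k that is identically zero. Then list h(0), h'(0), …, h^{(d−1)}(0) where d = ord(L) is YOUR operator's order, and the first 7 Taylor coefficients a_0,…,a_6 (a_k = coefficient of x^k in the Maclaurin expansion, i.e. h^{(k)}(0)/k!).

f: a_k = 0, -2, 1, -2/3, 1/2, -2/5, 1/3, …
Change of var in L_f (x↦r) gives L₀.
L = (-3 + 4·x + 8·x^2)·Dx + (1 + 5·x + 6·x^2 + 8·x^3)·Dx^2  (order 2).
h: a_k = 0, -2, -3, 10/3, 1/2, -22/5, 3, …
ICs: h(0) = 0, h′(0) = -2.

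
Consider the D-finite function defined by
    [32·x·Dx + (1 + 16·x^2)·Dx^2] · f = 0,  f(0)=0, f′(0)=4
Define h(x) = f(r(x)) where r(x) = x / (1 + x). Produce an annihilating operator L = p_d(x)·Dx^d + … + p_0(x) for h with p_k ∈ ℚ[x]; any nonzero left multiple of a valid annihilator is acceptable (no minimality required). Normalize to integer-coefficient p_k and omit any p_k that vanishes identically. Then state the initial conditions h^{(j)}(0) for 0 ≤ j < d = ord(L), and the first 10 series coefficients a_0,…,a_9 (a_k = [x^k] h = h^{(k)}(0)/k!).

L = (2 + 34·x)·Dx + (1 + 2·x + 17·x^2)·Dx^2  (order 2).
h: a_k = 0, 4, -4, -52/3, 60, 404/5, -2444/3, 2908/7, 9660, -203996/9, …
ICs: h(0) = 0, h′(0) = 4.

f: a_k = 0, 4, 0, -64/3, 0, 1024/5, 0, -16384/7, 0, 262144/9, …
Substitute x→r, Dx→(1/r')Dx; clear ⇒ L₀.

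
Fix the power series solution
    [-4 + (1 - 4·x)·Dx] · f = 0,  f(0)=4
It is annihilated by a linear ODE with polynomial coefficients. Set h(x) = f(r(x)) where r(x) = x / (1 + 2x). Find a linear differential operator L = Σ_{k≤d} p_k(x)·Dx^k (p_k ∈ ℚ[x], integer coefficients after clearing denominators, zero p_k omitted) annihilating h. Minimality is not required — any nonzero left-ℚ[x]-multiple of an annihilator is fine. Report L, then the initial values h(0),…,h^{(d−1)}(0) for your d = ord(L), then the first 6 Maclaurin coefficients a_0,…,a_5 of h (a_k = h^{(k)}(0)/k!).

f: a_k = 4, 16, 64, 256, 1024, 4096, …
Change of var in L_f (x↦r) gives L₀.
L = 4 + (-1 + 4·x^2)·Dx  (order 1).
h: a_k = 4, 16, 32, 64, 128, 256, …
ICs: h(0) = 4.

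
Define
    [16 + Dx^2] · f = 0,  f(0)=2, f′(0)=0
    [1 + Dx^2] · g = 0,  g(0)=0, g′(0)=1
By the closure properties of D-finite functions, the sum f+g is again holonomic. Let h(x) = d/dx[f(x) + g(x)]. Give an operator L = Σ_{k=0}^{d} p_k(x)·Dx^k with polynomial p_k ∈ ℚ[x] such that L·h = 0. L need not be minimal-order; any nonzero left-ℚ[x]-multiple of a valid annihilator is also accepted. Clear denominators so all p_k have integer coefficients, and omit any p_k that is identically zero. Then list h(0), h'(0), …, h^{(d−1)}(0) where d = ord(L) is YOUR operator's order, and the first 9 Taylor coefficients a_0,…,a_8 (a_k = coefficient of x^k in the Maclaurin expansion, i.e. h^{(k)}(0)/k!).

f: a_k = 2, 0, -16, 0, 64/3, 0, -512/45, 0, 1024/315, …
g: a_k = 0, 1, 0, -1/6, 0, 1/120, 0, -1/5040, 0, …
f+g: L₀ = lclm(L_f,L_g), ord ≤ 2+2.
Derive L from L₀ (diff closure).
L = 16 + 17·Dx^2 + Dx^4  (order 4).
h: a_k = 1, -32, -1/2, 256/3, 1/24, -1024/15, -1/720, 8192/315, 1/40320, …
ICs: h(0) = 1, h′(0) = -32, h′′(0) = -1, h′′′(0) = 512.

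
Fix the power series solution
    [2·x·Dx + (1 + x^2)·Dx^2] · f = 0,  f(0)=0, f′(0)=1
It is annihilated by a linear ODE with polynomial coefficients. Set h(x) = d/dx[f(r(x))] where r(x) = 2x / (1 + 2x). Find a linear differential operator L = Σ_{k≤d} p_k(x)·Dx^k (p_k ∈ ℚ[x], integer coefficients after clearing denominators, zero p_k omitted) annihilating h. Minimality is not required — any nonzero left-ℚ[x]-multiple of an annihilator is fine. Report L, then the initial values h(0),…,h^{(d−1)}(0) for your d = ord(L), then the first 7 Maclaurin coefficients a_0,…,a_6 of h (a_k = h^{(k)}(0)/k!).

L = (4 + 16·x) + (1 + 4·x + 8·x^2)·Dx  (order 1).
h: a_k = 2, -8, 16, 0, -128, 512, -1024, …
ICs: h(0) = 2.

f: a_k = 0, 1, 0, -1/3, 0, 1/5, 0, …
f∘r: x↦r, Dx↦Dx/r' in L_f ⇒ L₀.
h=h₀': d/dx-closure on L₀ ⇒ L.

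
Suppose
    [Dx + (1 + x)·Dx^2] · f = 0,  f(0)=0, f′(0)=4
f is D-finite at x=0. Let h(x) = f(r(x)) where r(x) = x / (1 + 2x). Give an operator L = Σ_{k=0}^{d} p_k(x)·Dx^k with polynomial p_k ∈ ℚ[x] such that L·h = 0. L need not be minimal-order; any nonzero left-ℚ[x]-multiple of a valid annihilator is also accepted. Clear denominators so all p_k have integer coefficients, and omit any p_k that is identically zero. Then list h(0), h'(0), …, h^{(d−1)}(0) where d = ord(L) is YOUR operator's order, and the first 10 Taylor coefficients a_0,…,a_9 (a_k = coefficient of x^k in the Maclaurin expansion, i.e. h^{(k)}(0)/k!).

f: a_k = 0, 4, -2, 4/3, -1, 4/5, -2/3, 4/7, -1/2, 4/9, …
f∘r: x↦r, Dx↦Dx/r' in L_f ⇒ L₀.
L = (5 + 12·x)·Dx + (1 + 5·x + 6·x^2)·Dx^2  (order 2).
h: a_k = 0, 4, -10, 76/3, -65, 844/5, -1330/3, 8236/7, -6305/2, 76684/9, …
ICs: h(0) = 0, h′(0) = 4.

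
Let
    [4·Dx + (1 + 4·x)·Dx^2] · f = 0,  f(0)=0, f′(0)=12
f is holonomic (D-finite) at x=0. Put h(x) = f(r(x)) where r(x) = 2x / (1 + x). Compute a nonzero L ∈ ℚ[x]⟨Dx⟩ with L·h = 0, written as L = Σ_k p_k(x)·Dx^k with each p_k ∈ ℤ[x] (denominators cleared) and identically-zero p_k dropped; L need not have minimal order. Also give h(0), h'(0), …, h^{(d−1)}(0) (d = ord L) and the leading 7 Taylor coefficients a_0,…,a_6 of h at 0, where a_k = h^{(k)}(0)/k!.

f: a_k = 0, 12, -24, 64, -192, 3072/5, -2048, …
Change of var in L_f (x↦r) gives L₀.
L = (10 + 18·x)·Dx + (1 + 10·x + 9·x^2)·Dx^2  (order 2).
h: a_k = 0, 24, -120, 728, -4920, 177144/5, -265720, …
ICs: h(0) = 0, h′(0) = 24.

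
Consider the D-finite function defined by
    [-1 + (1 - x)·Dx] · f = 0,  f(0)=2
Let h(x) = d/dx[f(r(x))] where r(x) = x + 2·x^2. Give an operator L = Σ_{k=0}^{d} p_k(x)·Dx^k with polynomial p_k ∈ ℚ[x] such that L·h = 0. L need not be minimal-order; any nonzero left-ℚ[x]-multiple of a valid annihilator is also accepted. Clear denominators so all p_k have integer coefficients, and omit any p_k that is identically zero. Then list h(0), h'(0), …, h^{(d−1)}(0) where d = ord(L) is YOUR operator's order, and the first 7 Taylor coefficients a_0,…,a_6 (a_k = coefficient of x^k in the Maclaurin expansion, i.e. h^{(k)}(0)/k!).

L = (6 + 12·x + 24·x^2) + (-1 - 3·x + 6·x^2 + 8·x^3)·Dx  (order 1).
h: a_k = 2, 12, 30, 88, 210, 516, 1190, …
ICs: h(0) = 2.

f: a_k = 2, 2, 2, 2, 2, 2, 2, …
h₀=f(r): pull back L_f along r ⇒ L₀.
h₀' ⇒ L via d/dx closure of L₀.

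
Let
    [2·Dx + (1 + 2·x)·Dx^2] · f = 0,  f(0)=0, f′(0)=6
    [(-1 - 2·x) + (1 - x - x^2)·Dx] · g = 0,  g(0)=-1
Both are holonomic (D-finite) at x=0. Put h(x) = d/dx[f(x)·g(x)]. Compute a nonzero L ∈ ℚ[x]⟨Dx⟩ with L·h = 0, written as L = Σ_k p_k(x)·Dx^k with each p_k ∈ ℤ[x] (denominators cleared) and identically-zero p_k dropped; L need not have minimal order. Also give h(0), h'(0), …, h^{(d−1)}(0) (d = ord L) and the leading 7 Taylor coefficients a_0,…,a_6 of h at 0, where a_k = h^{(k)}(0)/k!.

f: a_k = 0, 6, -6, 8, -12, 96/5, -32, …
g: a_k = -1, -1, -2, -3, -5, -8, -13, …
Sym-product of L_f,L_g gives L₀ (≤ ord 2).
Derive L from L₀ (diff closure).
L = (14 + 36·x + 36·x^2) + (1 + 16·x + 42·x^2 + 28·x^3)·Dx + (-1 - 3·x + x^2 + 8·x^3 + 4·x^4)·Dx^2  (order 2).
h: a_k = -6, 0, -42, -8, -176, -156/5, -3334/5, …
ICs: h(0) = -6, h′(0) = 0.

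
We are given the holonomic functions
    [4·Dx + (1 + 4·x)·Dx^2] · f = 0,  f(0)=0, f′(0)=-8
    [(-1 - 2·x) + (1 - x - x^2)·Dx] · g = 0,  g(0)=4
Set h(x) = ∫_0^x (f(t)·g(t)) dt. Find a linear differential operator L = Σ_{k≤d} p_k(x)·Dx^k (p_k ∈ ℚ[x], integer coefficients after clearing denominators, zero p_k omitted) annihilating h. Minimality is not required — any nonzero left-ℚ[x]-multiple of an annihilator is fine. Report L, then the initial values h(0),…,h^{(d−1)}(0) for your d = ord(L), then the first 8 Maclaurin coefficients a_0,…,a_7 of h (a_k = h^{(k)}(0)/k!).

L = (6 + 16·x)·Dx + (-2 + 16·x + 20·x^2)·Dx^2 + (-1 - 3·x + 5·x^2 + 4·x^3)·Dx^3  (order 3).
h: a_k = 0, 0, -16, 32/3, -128/3, 224/3, -10768/45, 65984/105, …
ICs: h(0) = 0, h′(0) = 0, h′′(0) = -32.

f: a_k = 0, -8, 16, -128/3, 128, -2048/5, 4096/3, -32768/7, …
g: a_k = 4, 4, 8, 12, 20, 32, 52, 84, …
L₀ := L_f ⊗_s L_g (sym. prod.), ord ≤ 2.
∫: right-multiply L₀ by Dx.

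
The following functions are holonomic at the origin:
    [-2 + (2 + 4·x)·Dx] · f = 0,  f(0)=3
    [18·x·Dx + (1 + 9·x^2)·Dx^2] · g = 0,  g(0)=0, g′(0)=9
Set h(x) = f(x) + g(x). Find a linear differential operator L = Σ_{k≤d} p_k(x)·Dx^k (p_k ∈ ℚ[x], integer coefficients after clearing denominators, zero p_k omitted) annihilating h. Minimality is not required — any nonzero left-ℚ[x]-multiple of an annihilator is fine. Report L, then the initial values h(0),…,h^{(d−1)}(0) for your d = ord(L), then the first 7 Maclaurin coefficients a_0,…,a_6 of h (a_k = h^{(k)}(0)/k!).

L = (-18 - 90·x + 486·x^2 + 486·x^3)·Dx + (-21 - 72·x + 360·x^2 + 1944·x^3 + 1701·x^4)·Dx^2 + (-1 + 16·x + 54·x^2 + 198·x^3 + 567·x^4 + 486·x^5)·Dx^3  (order 3).
h: a_k = 3, 12, -3/2, -51/2, -15/8, 5937/40, -63/16, …
ICs: h(0) = 3, h′(0) = 12, h′′(0) = -3.

f: a_k = 3, 3, -3/2, 3/2, -15/8, 21/8, -63/16, …
g: a_k = 0, 9, 0, -27, 0, 729/5, 0, …
L₀ := lclm(L_f,L_g); ord L₀ ≤ 1+2.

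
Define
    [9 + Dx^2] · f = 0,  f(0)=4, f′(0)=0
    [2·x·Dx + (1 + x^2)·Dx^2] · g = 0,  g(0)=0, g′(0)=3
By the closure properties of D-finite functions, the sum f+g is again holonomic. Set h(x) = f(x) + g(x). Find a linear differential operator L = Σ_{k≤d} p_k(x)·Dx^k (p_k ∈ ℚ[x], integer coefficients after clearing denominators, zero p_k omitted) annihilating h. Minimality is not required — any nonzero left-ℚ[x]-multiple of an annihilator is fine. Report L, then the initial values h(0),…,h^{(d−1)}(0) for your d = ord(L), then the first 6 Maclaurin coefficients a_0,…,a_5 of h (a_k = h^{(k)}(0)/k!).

L = (-54·x + 540·x^3 + 162·x^5)·Dx + (63 + 279·x^2 + 297·x^4 + 81·x^6)·Dx^2 + (-6·x + 60·x^3 + 18·x^5)·Dx^3 + (7 + 31·x^2 + 33·x^4 + 9·x^6)·Dx^4  (order 4).
h: a_k = 4, 3, -18, -1, 27/2, 3/5, …
ICs: h(0) = 4, h′(0) = 3, h′′(0) = -36, h′′′(0) = -6.

f: a_k = 4, 0, -18, 0, 27/2, 0, …
g: a_k = 0, 3, 0, -1, 0, 3/5, …
h₀=f+g: left-lcm gives L₀, ord ≤ 4.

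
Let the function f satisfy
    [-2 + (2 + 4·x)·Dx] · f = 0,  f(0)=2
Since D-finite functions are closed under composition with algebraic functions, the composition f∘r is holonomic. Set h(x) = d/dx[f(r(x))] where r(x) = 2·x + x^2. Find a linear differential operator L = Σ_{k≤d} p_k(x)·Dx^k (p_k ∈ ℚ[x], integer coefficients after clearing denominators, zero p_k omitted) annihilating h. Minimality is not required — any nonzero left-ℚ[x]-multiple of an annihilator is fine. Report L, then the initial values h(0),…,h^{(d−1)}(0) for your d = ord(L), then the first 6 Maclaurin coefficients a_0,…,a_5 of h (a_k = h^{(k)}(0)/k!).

L = -1 + (-1 - 5·x - 6·x^2 - 2·x^3)·Dx  (order 1).
h: a_k = 4, -4, 12, -36, 110, -342, …
ICs: h(0) = 4.

f: a_k = 2, 2, -1, 1, -5/4, 7/4, …
Change of var in L_f (x↦r) gives L₀.
Differentiate: ansatz ord ≤ ord L₀ ⇒ L.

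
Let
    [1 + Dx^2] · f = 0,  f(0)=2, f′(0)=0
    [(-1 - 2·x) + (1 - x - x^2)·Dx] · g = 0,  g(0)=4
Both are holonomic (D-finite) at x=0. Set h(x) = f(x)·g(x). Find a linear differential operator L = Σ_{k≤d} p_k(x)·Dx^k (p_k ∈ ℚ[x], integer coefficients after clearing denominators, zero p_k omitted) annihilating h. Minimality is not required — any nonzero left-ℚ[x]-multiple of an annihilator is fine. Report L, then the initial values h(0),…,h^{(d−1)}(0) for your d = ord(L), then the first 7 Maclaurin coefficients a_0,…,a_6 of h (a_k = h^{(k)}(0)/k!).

L = (1 + x + x^2) + (2 + 4·x)·Dx + (-1 + x + x^2)·Dx^2  (order 2).
h: a_k = 8, 8, 12, 20, 97/3, 157/3, 7619/90, …
ICs: h(0) = 8, h′(0) = 8.

f: a_k = 2, 0, -1, 0, 1/12, 0, -1/360, …
g: a_k = 4, 4, 8, 12, 20, 32, 52, …
h₀=f·g: eliminate ⇒ L₀, order ≤ 2·1.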